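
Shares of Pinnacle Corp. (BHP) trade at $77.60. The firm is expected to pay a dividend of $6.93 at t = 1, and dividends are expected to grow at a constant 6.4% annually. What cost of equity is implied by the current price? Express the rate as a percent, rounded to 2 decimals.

15.33%

Rearranging the constant-growth DDM: r = D₁/P₀ + g.
r = 6.9300 / 77.60 + 0.064 = 0.08930 + 0.064 = 0.15330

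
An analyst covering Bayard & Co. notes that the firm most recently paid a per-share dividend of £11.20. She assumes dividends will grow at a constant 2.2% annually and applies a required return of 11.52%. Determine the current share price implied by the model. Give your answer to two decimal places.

Gordon growth model: P₀ = D₁/(r − g). D₁ = 11.20 × (1 + 0.022) = 11.4464.
P₀ = 11.4464 / (0.1152 − 0.022) = 11.4464 / 0.0932 = 122.8155

£122.82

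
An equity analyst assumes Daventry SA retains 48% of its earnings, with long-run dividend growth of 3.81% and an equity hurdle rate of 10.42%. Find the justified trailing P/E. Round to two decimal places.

Payout ratio b = 1 − 0.48 = 0.52.
Justified trailing P/E = b(1+g)/(r−g) = 0.52×(1+0.0381)/(0.1042−0.0381) = 8.1666

8.17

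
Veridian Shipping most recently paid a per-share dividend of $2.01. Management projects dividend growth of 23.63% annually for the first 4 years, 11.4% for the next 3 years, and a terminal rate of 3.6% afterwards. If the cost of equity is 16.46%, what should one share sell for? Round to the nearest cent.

$34.37

Three-stage DDM. Project D₁…D_7; terminal Gordon value at t=7 with g = 0.036; discount at r = 0.1646.
D_1 = 2.4850
D_2 = 3.0722
D_3 = 3.7981
D_4 = 4.6956
D_5 = 5.2309
D_6 = 5.8272
D_7 = 6.4915
TV_7 = 6.7252/(0.1646−0.036) = 52.2957
P₀ = Σ Dₜ/(1+r)ᵗ + TV_7/(1+r)^7 = 34.3657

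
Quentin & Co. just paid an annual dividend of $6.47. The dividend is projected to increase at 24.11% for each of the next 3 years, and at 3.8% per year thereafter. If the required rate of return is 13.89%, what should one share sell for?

Two-stage DDM. Project D₁…D_3 at 0.2411, terminal growth 0.038, discount at r = 0.1389.
D_1 = 8.0299
D_2 = 9.9659
D_3 = 12.3687
Terminal value at t=3: TV = D_4/(r−g) = 12.8387/(0.1389−0.038) = 127.2421
P₀ = 8.0299/(1+0.1389)^1 + 9.9659/(1+0.1389)^2 + 12.3687/(1+0.1389)^3 + 127.2421/(1+0.1389)^3 = 109.2405

$109.24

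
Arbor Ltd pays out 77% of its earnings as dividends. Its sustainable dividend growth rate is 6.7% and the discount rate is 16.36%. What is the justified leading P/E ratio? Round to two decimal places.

7.97

Justified leading P/E = b/(r−g) = 0.77/(0.1636−0.067) = 7.9710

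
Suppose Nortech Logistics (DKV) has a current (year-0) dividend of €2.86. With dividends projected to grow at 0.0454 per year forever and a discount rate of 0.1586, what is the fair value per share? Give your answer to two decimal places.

€26.41

Gordon growth model: P₀ = D₁/(r − g). D₁ = 2.86 × (1 + 0.0454) = 2.9898.
P₀ = 2.9898 / (0.1586 − 0.0454) = 2.9898 / 0.1132 = 26.4120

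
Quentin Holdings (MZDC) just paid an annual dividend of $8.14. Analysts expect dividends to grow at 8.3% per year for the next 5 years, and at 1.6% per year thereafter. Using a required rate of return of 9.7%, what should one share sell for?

Two-stage DDM. Project D₁…D_5 at 0.083, terminal growth 0.016, discount at r = 0.097.
D_1 = 8.8156
D_2 = 9.5473
D_3 = 10.3397
D_4 = 11.1979
D_5 = 12.1274
Terminal value at t=5: TV = D_6/(r−g) = 12.3214/(0.097−0.016) = 152.1162
P₀ = 8.8156/(1+0.097)^1 + 9.5473/(1+0.097)^2 + 10.3397/(1+0.097)^3 + 11.1979/(1+0.097)^4 + 12.1274/(1+0.097)^5 + 152.1162/(1+0.097)^5 = 134.9188

$134.92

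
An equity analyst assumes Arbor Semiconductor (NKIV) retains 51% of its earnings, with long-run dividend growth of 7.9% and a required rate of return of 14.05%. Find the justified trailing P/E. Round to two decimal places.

8.60

Payout ratio b = 1 − 0.51 = 0.49.
Justified trailing P/E = b(1+g)/(r−g) = 0.49×(1+0.079)/(0.1405−0.079) = 8.5969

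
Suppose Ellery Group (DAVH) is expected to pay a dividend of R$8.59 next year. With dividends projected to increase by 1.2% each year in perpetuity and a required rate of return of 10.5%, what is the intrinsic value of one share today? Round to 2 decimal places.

R$92.37

Gordon growth model: P₀ = D₁/(r − g), with D₁ = 8.59 given directly.
P₀ = 8.5900 / (0.105 − 0.012) = 8.5900 / 0.093 = 92.3656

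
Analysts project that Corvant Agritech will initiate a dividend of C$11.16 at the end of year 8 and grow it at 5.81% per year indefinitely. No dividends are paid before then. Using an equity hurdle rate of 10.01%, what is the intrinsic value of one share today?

C$136.27

Deferred-dividend DDM. At t=7 the remaining stream is a growing perpetuity with first payment D_8 = 11.16.
V_7 = D_8/(r−g) = 11.16/(0.1001−0.0581) = 265.7143
P₀ = V_7/(1+r)^7 = 265.7143/(1+0.1001)^7 = 136.2667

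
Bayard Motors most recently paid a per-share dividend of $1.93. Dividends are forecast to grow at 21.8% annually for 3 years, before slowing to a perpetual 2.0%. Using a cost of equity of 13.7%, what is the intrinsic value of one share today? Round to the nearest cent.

$27.34

Two-stage DDM. Project D₁…D_3 at 0.218, terminal growth 0.02, discount at r = 0.137.
D_1 = 2.3507
D_2 = 2.8632
D_3 = 3.4874
Terminal value at t=3: TV = D_4/(r−g) = 3.5571/(0.137−0.02) = 30.4028
P₀ = 2.3507/(1+0.137)^1 + 2.8632/(1+0.137)^2 + 3.4874/(1+0.137)^3 + 30.4028/(1+0.137)^3 = 27.3387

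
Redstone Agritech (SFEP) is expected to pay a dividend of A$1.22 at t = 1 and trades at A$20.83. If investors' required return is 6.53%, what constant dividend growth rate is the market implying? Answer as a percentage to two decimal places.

0.67%

From P₀ = D₁/(r − g), the implied growth is g = r − D₁/P₀.
g = 0.0653 − 1.22/20.83 = 0.0653 − 0.05857 = 0.00673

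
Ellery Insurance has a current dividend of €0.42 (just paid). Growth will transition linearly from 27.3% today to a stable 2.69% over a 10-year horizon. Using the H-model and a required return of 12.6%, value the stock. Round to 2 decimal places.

€9.57

H-model: P₀ = D₀[(1+g_L) + H(g_S−g_L)]/(r−g_L), with H = 10/2 = 5.
P₀ = 0.42 × [(1+0.0269) + 5×(0.273−0.0269)] / (0.126−0.0269)
   = 0.42 × 2.2574 / 0.0991 = 9.5672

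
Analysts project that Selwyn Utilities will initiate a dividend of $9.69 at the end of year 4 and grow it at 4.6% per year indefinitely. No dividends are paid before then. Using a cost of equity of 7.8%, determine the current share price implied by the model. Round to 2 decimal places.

Deferred-dividend DDM. At t=3 the remaining stream is a growing perpetuity with first payment D_4 = 9.69.
V_3 = D_4/(r−g) = 9.69/(0.078−0.046) = 302.8125
P₀ = V_3/(1+r)^3 = 302.8125/(1+0.078)^3 = 241.7227

$241.72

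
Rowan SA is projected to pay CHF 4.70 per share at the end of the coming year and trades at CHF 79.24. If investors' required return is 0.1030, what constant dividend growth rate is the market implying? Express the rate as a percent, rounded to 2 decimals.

From P₀ = D₁/(r − g), the implied growth is g = r − D₁/P₀.
g = 0.103 − 4.70/79.24 = 0.103 − 0.05931 = 0.04369

4.37%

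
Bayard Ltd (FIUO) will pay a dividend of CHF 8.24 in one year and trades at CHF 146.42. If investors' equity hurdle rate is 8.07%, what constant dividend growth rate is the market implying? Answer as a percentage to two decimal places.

From P₀ = D₁/(r − g), the implied growth is g = r − D₁/P₀.
g = 0.0807 − 8.24/146.42 = 0.0807 − 0.05628 = 0.02442

2.44%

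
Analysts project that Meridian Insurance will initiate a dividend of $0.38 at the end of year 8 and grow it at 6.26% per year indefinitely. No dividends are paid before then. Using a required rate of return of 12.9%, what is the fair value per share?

Deferred-dividend DDM. At t=7 the remaining stream is a growing perpetuity with first payment D_8 = 0.38.
V_7 = D_8/(r−g) = 0.38/(0.129−0.0626) = 5.7229
P₀ = V_7/(1+r)^7 = 5.7229/(1+0.129)^7 = 2.4477

$2.45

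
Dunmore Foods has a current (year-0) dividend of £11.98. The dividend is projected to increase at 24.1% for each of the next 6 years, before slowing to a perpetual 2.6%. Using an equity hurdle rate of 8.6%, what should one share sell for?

£573.80

Two-stage DDM. Project D₁…D_6 at 0.241, terminal growth 0.026, discount at r = 0.086.
D_1 = 14.8672
D_2 = 18.4502
D_3 = 22.8967
D_4 = 28.4148
D_5 = 35.2627
D_6 = 43.7610
Terminal value at t=6: TV = D_7/(r−g) = 44.8988/(0.086−0.026) = 748.3136
P₀ = 14.8672/(1+0.086)^1 + 18.4502/(1+0.086)^2 + 22.8967/(1+0.086)^3 + 28.4148/(1+0.086)^4 + 35.2627/(1+0.086)^5 + 43.7610/(1+0.086)^6 + 748.3136/(1+0.086)^6 = 573.8037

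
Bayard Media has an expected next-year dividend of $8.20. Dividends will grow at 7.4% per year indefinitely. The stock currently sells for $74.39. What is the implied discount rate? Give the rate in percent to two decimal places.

18.42%

Rearranging the constant-growth DDM: r = D₁/P₀ + g.
r = 8.2000 / 74.39 + 0.074 = 0.11023 + 0.074 = 0.18423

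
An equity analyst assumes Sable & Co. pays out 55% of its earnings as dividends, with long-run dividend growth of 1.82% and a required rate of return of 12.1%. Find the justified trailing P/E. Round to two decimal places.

Justified trailing P/E = b(1+g)/(r−g) = 0.55×(1+0.0182)/(0.121−0.0182) = 5.4476

5.45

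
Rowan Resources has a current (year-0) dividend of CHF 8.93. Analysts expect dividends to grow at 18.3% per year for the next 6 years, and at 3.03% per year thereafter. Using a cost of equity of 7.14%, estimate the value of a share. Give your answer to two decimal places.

Two-stage DDM. Project D₁…D_6 at 0.183, terminal growth 0.0303, discount at r = 0.0714.
D_1 = 10.5642
D_2 = 12.4974
D_3 = 14.7845
D_4 = 17.4900
D_5 = 20.6907
D_6 = 24.4771
Terminal value at t=6: TV = D_7/(r−g) = 25.2188/(0.0714−0.0303) = 613.5950
P₀ = 10.5642/(1+0.0714)^1 + 12.4974/(1+0.0714)^2 + 14.7845/(1+0.0714)^3 + 17.4900/(1+0.0714)^4 + 20.6907/(1+0.0714)^5 + 24.4771/(1+0.0714)^6 + 613.5950/(1+0.0714)^6 = 482.5500

CHF 482.55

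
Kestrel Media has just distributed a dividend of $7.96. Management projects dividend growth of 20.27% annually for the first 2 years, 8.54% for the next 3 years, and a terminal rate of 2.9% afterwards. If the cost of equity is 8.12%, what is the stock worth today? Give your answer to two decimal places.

Three-stage DDM. Project D₁…D_5; terminal Gordon value at t=5 with g = 0.029; discount at r = 0.0812.
D_1 = 9.5735
D_2 = 11.5140
D_3 = 12.4973
D_4 = 13.5646
D_5 = 14.7230
TV_5 = 15.1500/(0.0812−0.029) = 290.2298
P₀ = Σ Dₜ/(1+r)ᵗ + TV_5/(1+r)^5 = 244.9146

$244.91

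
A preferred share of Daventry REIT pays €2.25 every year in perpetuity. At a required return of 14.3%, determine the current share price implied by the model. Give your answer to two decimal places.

€15.73

Zero-growth DDM (perpetuity): P₀ = D/r = 2.25 / 0.143 = 15.7343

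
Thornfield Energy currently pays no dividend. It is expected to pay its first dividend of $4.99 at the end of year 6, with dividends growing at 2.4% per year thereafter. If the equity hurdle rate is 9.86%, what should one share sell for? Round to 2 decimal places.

$41.80

Deferred-dividend DDM. At t=5 the remaining stream is a growing perpetuity with first payment D_6 = 4.99.
V_5 = D_6/(r−g) = 4.99/(0.0986−0.024) = 66.8901
P₀ = V_5/(1+r)^5 = 66.8901/(1+0.0986)^5 = 41.7988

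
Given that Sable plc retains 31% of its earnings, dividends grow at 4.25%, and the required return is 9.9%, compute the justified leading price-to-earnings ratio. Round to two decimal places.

12.21

Payout ratio b = 1 − 0.31 = 0.69.
Justified leading P/E = b/(r−g) = 0.69/(0.099−0.0425) = 12.2124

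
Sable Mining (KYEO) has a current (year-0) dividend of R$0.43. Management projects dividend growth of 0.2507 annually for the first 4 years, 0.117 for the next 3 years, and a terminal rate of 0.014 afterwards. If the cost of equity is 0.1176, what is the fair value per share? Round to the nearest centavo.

Three-stage DDM. Project D₁…D_7; terminal Gordon value at t=7 with g = 0.014; discount at r = 0.1176.
D_1 = 0.5378
D_2 = 0.6726
D_3 = 0.8413
D_4 = 1.0522
D_5 = 1.1753
D_6 = 1.3128
D_7 = 1.4664
TV_7 = 1.4869/(0.1176−0.014) = 14.3522
P₀ = Σ Dₜ/(1+r)ᵗ + TV_7/(1+r)^7 = 10.9084

R$10.91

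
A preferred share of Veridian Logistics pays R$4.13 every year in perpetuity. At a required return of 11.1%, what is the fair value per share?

Zero-growth DDM (perpetuity): P₀ = D/r = 4.13 / 0.111 = 37.2072

R$37.21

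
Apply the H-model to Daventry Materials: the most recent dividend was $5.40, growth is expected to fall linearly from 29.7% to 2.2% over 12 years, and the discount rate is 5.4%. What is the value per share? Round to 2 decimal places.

$450.90

H-model: P₀ = D₀[(1+g_L) + H(g_S−g_L)]/(r−g_L), with H = 12/2 = 6.
P₀ = 5.40 × [(1+0.022) + 6×(0.297−0.022)] / (0.054−0.022)
   = 5.40 × 2.6720 / 0.032 = 450.9000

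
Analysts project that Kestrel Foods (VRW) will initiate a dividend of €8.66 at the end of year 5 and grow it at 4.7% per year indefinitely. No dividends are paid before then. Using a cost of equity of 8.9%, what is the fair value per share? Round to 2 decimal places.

€146.61

Deferred-dividend DDM. At t=4 the remaining stream is a growing perpetuity with first payment D_5 = 8.66.
V_4 = D_5/(r−g) = 8.66/(0.089−0.047) = 206.1905
P₀ = V_4/(1+r)^4 = 206.1905/(1+0.089)^4 = 146.6078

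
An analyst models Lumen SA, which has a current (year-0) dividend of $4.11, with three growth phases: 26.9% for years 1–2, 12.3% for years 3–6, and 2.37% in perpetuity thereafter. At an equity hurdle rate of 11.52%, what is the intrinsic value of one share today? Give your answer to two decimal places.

Three-stage DDM. Project D₁…D_6; terminal Gordon value at t=6 with g = 0.0237; discount at r = 0.1152.
D_1 = 5.2156
D_2 = 6.6186
D_3 = 7.4327
D_4 = 8.3469
D_5 = 9.3736
D_6 = 10.5265
TV_6 = 10.7760/(0.1152−0.0237) = 117.7703
P₀ = Σ Dₜ/(1+r)ᵗ + TV_6/(1+r)^6 = 92.8844

$92.88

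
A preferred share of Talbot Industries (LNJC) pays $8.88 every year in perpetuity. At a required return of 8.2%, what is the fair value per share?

Zero-growth DDM (perpetuity): P₀ = D/r = 8.88 / 0.082 = 108.2927

$108.29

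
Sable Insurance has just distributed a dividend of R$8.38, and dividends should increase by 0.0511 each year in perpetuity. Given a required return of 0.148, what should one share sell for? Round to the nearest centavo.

Gordon growth model: P₀ = D₁/(r − g). D₁ = 8.38 × (1 + 0.0511) = 8.8082.
P₀ = 8.8082 / (0.148 − 0.0511) = 8.8082 / 0.0969 = 90.9001

R$90.90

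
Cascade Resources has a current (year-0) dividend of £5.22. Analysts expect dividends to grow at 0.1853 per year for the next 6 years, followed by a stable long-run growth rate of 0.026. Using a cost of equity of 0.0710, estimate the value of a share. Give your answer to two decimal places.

Two-stage DDM. Project D₁…D_6 at 0.1853, terminal growth 0.026, discount at r = 0.071.
D_1 = 6.1873
D_2 = 7.3338
D_3 = 8.6927
D_4 = 10.3035
D_5 = 12.2127
D_6 = 14.4757
Terminal value at t=6: TV = D_7/(r−g) = 14.8521/(0.071−0.026) = 330.0464
P₀ = 6.1873/(1+0.071)^1 + 7.3338/(1+0.071)^2 + 8.6927/(1+0.071)^3 + 10.3035/(1+0.071)^4 + 12.2127/(1+0.071)^5 + 14.4757/(1+0.071)^6 + 330.0464/(1+0.071)^6 = 264.0313

£264.03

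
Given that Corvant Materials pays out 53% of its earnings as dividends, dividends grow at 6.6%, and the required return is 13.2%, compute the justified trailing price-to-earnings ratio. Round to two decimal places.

8.56

Justified trailing P/E = b(1+g)/(r−g) = 0.53×(1+0.066)/(0.132−0.066) = 8.5603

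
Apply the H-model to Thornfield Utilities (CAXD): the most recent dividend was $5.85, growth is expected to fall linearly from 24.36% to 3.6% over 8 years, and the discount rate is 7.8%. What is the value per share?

$259.96

H-model: P₀ = D₀[(1+g_L) + H(g_S−g_L)]/(r−g_L), with H = 8/2 = 4.
P₀ = 5.85 × [(1+0.036) + 4×(0.2436−0.036)] / (0.078−0.036)
   = 5.85 × 1.8664 / 0.042 = 259.9629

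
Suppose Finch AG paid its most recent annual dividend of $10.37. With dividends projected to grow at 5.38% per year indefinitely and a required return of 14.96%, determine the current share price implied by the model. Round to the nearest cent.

$114.07

Gordon growth model: P₀ = D₁/(r − g). D₁ = 10.37 × (1 + 0.0538) = 10.9279.
P₀ = 10.9279 / (0.1496 − 0.0538) = 10.9279 / 0.0958 = 114.0700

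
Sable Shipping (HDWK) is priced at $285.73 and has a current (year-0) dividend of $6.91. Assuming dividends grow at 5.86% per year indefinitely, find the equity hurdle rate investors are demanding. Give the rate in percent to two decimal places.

Rearranging the constant-growth DDM: r = D₁/P₀ + g.
D₁ = 6.91 × (1 + 0.0586) = 7.3149.
r = 7.3149 / 285.73 + 0.0586 = 0.02560 + 0.0586 = 0.08420

8.42%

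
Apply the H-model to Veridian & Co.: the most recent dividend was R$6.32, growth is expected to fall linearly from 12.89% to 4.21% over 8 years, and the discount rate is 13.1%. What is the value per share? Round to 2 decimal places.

H-model: P₀ = D₀[(1+g_L) + H(g_S−g_L)]/(r−g_L), with H = 8/2 = 4.
P₀ = 6.32 × [(1+0.0421) + 4×(0.1289−0.0421)] / (0.131−0.0421)
   = 6.32 × 1.3893 / 0.0889 = 98.7669

R$98.77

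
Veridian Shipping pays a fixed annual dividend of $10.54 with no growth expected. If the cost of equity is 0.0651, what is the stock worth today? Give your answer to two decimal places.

Zero-growth DDM (perpetuity): P₀ = D/r = 10.54 / 0.0651 = 161.9048

$161.90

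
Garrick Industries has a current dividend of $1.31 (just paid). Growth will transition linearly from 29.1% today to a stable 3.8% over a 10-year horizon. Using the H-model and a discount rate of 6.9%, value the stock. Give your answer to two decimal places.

H-model: P₀ = D₀[(1+g_L) + H(g_S−g_L)]/(r−g_L), with H = 10/2 = 5.
P₀ = 1.31 × [(1+0.038) + 5×(0.291−0.038)] / (0.069−0.038)
   = 1.31 × 2.3030 / 0.031 = 97.3203

$97.32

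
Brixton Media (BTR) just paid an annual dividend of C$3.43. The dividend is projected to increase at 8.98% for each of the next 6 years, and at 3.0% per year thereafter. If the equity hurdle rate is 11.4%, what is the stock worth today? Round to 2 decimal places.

C$55.94

Two-stage DDM. Project D₁…D_6 at 0.0898, terminal growth 0.03, discount at r = 0.114.
D_1 = 3.7380
D_2 = 4.0737
D_3 = 4.4395
D_4 = 4.8382
D_5 = 5.2726
D_6 = 5.7461
Terminal value at t=6: TV = D_7/(r−g) = 5.9185/(0.114−0.03) = 70.4584
P₀ = 3.7380/(1+0.114)^1 + 4.0737/(1+0.114)^2 + 4.4395/(1+0.114)^3 + 4.8382/(1+0.114)^4 + 5.2726/(1+0.114)^5 + 5.7461/(1+0.114)^6 + 70.4584/(1+0.114)^6 = 55.9363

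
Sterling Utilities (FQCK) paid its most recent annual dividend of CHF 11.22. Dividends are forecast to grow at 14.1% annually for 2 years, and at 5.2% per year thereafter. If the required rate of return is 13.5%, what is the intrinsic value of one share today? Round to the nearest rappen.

Two-stage DDM. Project D₁…D_2 at 0.141, terminal growth 0.052, discount at r = 0.135.
D_1 = 12.8020
D_2 = 14.6071
Terminal value at t=2: TV = D_3/(r−g) = 15.3667/(0.135−0.052) = 185.1407
P₀ = 12.8020/(1+0.135)^1 + 14.6071/(1+0.135)^2 + 185.1407/(1+0.135)^2 = 166.3359

CHF 166.34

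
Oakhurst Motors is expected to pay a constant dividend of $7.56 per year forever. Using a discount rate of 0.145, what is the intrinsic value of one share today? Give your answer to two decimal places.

$52.14

Zero-growth DDM (perpetuity): P₀ = D/r = 7.56 / 0.145 = 52.1379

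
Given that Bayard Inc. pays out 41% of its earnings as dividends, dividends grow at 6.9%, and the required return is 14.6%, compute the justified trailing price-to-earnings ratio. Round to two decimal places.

Justified trailing P/E = b(1+g)/(r−g) = 0.41×(1+0.069)/(0.146−0.069) = 5.6921

5.69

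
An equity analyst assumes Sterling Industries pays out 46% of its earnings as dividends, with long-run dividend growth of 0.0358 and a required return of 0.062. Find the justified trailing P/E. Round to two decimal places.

Justified trailing P/E = b(1+g)/(r−g) = 0.46×(1+0.0358)/(0.062−0.0358) = 18.1858

18.19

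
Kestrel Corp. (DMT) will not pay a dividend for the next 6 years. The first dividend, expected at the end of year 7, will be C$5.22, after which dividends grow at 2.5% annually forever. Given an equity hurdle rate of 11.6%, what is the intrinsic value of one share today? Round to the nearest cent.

Deferred-dividend DDM. At t=6 the remaining stream is a growing perpetuity with first payment D_7 = 5.22.
V_6 = D_7/(r−g) = 5.22/(0.116−0.025) = 57.3626
P₀ = V_6/(1+r)^6 = 57.3626/(1+0.116)^6 = 29.6923

C$29.69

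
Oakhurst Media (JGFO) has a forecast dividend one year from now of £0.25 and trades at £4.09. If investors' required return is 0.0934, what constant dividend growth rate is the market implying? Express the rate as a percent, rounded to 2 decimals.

3.23%

From P₀ = D₁/(r − g), the implied growth is g = r − D₁/P₀.
g = 0.0934 − 0.25/4.09 = 0.0934 − 0.06112 = 0.03228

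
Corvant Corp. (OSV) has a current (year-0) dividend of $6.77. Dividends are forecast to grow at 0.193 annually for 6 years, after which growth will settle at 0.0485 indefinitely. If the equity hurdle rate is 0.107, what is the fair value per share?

Two-stage DDM. Project D₁…D_6 at 0.193, terminal growth 0.0485, discount at r = 0.107.
D_1 = 8.0766
D_2 = 9.6354
D_3 = 11.4950
D_4 = 13.7136
D_5 = 16.3603
D_6 = 19.5178
Terminal value at t=6: TV = D_7/(r−g) = 20.4644/(0.107−0.0485) = 349.8194
P₀ = 8.0766/(1+0.107)^1 + 9.6354/(1+0.107)^2 + 11.4950/(1+0.107)^3 + 13.7136/(1+0.107)^4 + 16.3603/(1+0.107)^5 + 19.5178/(1+0.107)^6 + 349.8194/(1+0.107)^6 = 243.3008

$243.30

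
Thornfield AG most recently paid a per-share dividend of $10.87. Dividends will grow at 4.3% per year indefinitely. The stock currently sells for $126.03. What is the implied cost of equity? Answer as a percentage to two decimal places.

Rearranging the constant-growth DDM: r = D₁/P₀ + g.
D₁ = 10.87 × (1 + 0.043) = 11.3374.
r = 11.3374 / 126.03 + 0.043 = 0.08996 + 0.043 = 0.13296

13.30%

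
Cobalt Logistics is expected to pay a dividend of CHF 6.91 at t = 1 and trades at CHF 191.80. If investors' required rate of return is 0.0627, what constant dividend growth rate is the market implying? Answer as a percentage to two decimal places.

From P₀ = D₁/(r − g), the implied growth is g = r − D₁/P₀.
g = 0.0627 − 6.91/191.80 = 0.0627 − 0.03603 = 0.02667

2.67%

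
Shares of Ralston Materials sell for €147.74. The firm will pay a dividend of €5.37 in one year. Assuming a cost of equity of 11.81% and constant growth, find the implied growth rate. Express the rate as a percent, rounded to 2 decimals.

From P₀ = D₁/(r − g), the implied growth is g = r − D₁/P₀.
g = 0.1181 − 5.37/147.74 = 0.1181 − 0.03635 = 0.08175

8.18%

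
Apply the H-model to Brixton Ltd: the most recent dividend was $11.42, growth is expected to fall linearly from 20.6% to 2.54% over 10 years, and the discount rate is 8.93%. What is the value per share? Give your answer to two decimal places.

H-model: P₀ = D₀[(1+g_L) + H(g_S−g_L)]/(r−g_L), with H = 10/2 = 5.
P₀ = 11.42 × [(1+0.0254) + 5×(0.206−0.0254)] / (0.0893−0.0254)
   = 11.42 × 1.9284 / 0.0639 = 344.6374

$344.64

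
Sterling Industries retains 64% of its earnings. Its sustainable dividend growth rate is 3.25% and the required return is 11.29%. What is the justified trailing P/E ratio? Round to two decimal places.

Payout ratio b = 1 − 0.64 = 0.36.
Justified trailing P/E = b(1+g)/(r−g) = 0.36×(1+0.0325)/(0.1129−0.0325) = 4.6231

4.62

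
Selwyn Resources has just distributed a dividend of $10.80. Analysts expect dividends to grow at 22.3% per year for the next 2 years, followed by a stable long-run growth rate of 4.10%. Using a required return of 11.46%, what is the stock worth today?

$208.77

Two-stage DDM. Project D₁…D_2 at 0.223, terminal growth 0.041, discount at r = 0.1146.
D_1 = 13.2084
D_2 = 16.1539
Terminal value at t=2: TV = D_3/(r−g) = 16.8162/(0.1146−0.041) = 228.4807
P₀ = 13.2084/(1+0.1146)^1 + 16.1539/(1+0.1146)^2 + 228.4807/(1+0.1146)^2 = 208.7658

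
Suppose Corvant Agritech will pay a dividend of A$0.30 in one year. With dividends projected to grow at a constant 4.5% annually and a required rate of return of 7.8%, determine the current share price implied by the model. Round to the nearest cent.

A$9.09

Gordon growth model: P₀ = D₁/(r − g), with D₁ = 0.30 given directly.
P₀ = 0.3000 / (0.078 − 0.045) = 0.3000 / 0.033 = 9.0909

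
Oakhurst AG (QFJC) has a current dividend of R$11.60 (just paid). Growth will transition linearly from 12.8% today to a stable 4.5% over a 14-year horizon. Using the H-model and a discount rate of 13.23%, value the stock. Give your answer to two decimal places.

R$216.05

H-model: P₀ = D₀[(1+g_L) + H(g_S−g_L)]/(r−g_L), with H = 14/2 = 7.
P₀ = 11.60 × [(1+0.045) + 7×(0.128−0.045)] / (0.1323−0.045)
   = 11.60 × 1.6260 / 0.0873 = 216.0550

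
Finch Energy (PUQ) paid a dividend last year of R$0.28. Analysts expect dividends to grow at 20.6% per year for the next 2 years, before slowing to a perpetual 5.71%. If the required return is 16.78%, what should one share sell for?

R$3.44

Two-stage DDM. Project D₁…D_2 at 0.206, terminal growth 0.0571, discount at r = 0.1678.
D_1 = 0.3377
D_2 = 0.4072
Terminal value at t=2: TV = D_3/(r−g) = 0.4305/(0.1678−0.0571) = 3.8888
P₀ = 0.3377/(1+0.1678)^1 + 0.4072/(1+0.1678)^2 + 3.8888/(1+0.1678)^2 = 3.4393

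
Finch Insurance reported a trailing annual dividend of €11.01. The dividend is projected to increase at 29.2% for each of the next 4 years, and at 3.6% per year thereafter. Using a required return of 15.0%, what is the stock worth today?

Two-stage DDM. Project D₁…D_4 at 0.292, terminal growth 0.036, discount at r = 0.15.
D_1 = 14.2249
D_2 = 18.3786
D_3 = 23.7451
D_4 = 30.6787
Terminal value at t=4: TV = D_5/(r−g) = 31.7832/(0.15−0.036) = 278.7997
P₀ = 14.2249/(1+0.15)^1 + 18.3786/(1+0.15)^2 + 23.7451/(1+0.15)^3 + 30.6787/(1+0.15)^4 + 278.7997/(1+0.15)^4 = 218.8245

€218.82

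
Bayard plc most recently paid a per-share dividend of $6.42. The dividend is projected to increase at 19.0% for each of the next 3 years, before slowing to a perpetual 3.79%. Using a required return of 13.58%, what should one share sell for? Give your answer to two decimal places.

Two-stage DDM. Project D₁…D_3 at 0.19, terminal growth 0.0379, discount at r = 0.1358.
D_1 = 7.6398
D_2 = 9.0914
D_3 = 10.8187
Terminal value at t=3: TV = D_4/(r−g) = 11.2288/(0.1358−0.0379) = 114.6961
P₀ = 7.6398/(1+0.1358)^1 + 9.0914/(1+0.1358)^2 + 10.8187/(1+0.1358)^3 + 114.6961/(1+0.1358)^3 = 99.4360

$99.44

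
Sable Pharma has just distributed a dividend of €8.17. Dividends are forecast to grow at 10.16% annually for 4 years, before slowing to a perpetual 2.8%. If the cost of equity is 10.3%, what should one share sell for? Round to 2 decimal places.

Two-stage DDM. Project D₁…D_4 at 0.1016, terminal growth 0.028, discount at r = 0.103.
D_1 = 9.0001
D_2 = 9.9145
D_3 = 10.9218
D_4 = 12.0314
Terminal value at t=4: TV = D_5/(r−g) = 12.3683/(0.103−0.028) = 164.9110
P₀ = 9.0001/(1+0.103)^1 + 9.9145/(1+0.103)^2 + 10.9218/(1+0.103)^3 + 12.0314/(1+0.103)^4 + 164.9110/(1+0.103)^4 = 143.9924

€143.99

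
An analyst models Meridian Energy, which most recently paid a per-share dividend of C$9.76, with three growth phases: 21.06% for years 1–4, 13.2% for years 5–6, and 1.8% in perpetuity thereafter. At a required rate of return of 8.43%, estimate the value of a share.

C$337.97

Three-stage DDM. Project D₁…D_6; terminal Gordon value at t=6 with g = 0.018; discount at r = 0.0843.
D_1 = 11.8155
D_2 = 14.3038
D_3 = 17.3162
D_4 = 20.9630
D_5 = 23.7301
D_6 = 26.8624
TV_6 = 27.3460/(0.0843−0.018) = 412.4579
P₀ = Σ Dₜ/(1+r)ᵗ + TV_6/(1+r)^6 = 337.9682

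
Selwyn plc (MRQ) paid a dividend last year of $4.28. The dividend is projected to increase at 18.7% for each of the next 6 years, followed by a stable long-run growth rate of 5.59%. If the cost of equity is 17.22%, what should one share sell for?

$68.74

Two-stage DDM. Project D₁…D_6 at 0.187, terminal growth 0.0559, discount at r = 0.1722.
D_1 = 5.0804
D_2 = 6.0304
D_3 = 7.1581
D_4 = 8.4966
D_5 = 10.0855
D_6 = 11.9715
Terminal value at t=6: TV = D_7/(r−g) = 12.6407/(0.1722−0.0559) = 108.6904
P₀ = 5.0804/(1+0.1722)^1 + 6.0304/(1+0.1722)^2 + 7.1581/(1+0.1722)^3 + 8.4966/(1+0.1722)^4 + 10.0855/(1+0.1722)^5 + 11.9715/(1+0.1722)^6 + 108.6904/(1+0.1722)^6 = 68.7358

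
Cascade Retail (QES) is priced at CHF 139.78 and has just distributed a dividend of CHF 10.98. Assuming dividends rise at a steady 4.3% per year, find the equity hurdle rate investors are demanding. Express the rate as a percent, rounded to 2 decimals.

12.49%

Rearranging the constant-growth DDM: r = D₁/P₀ + g.
D₁ = 10.98 × (1 + 0.043) = 11.4521.
r = 11.4521 / 139.78 + 0.043 = 0.08193 + 0.043 = 0.12493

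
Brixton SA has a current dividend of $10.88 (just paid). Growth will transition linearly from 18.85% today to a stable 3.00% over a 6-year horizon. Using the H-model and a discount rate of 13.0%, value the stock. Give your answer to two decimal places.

$163.80

H-model: P₀ = D₀[(1+g_L) + H(g_S−g_L)]/(r−g_L), with H = 6/2 = 3.
P₀ = 10.88 × [(1+0.03) + 3×(0.1885−0.03)] / (0.13−0.03)
   = 10.88 × 1.5055 / 0.1 = 163.7984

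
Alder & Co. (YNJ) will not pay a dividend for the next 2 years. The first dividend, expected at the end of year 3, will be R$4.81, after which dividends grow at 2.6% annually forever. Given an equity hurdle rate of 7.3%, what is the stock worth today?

Deferred-dividend DDM. At t=2 the remaining stream is a growing perpetuity with first payment D_3 = 4.81.
V_2 = D_3/(r−g) = 4.81/(0.073−0.026) = 102.3404
P₀ = V_2/(1+r)^2 = 102.3404/(1+0.073)^2 = 88.8889

R$88.89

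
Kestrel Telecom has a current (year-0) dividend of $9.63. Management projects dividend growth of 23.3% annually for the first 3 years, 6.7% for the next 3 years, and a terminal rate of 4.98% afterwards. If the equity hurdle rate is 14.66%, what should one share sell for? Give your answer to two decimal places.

$169.29

Three-stage DDM. Project D₁…D_6; terminal Gordon value at t=6 with g = 0.0498; discount at r = 0.1466.
D_1 = 11.8738
D_2 = 14.6404
D_3 = 18.0516
D_4 = 19.2610
D_5 = 20.5515
D_6 = 21.9285
TV_6 = 23.0205/(0.1466−0.0498) = 237.8154
P₀ = Σ Dₜ/(1+r)ᵗ + TV_6/(1+r)^6 = 169.2879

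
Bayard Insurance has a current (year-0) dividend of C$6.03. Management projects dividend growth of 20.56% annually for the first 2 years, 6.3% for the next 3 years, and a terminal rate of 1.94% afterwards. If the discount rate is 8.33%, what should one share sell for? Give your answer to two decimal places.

C$148.33

Three-stage DDM. Project D₁…D_5; terminal Gordon value at t=5 with g = 0.0194; discount at r = 0.0833.
D_1 = 7.2698
D_2 = 8.7644
D_3 = 9.3166
D_4 = 9.9035
D_5 = 10.5275
TV_5 = 10.7317/(0.0833−0.0194) = 167.9451
P₀ = Σ Dₜ/(1+r)ᵗ + TV_5/(1+r)^5 = 148.3253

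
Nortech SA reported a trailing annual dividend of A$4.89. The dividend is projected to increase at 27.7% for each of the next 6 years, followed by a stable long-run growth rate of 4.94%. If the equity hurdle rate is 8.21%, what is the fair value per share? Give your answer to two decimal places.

A$478.38

Two-stage DDM. Project D₁…D_6 at 0.277, terminal growth 0.0494, discount at r = 0.0821.
D_1 = 6.2445
D_2 = 7.9743
D_3 = 10.1831
D_4 = 13.0039
D_5 = 16.6059
D_6 = 21.2058
Terminal value at t=6: TV = D_7/(r−g) = 22.2533/(0.0821−0.0494) = 680.5304
P₀ = 6.2445/(1+0.0821)^1 + 7.9743/(1+0.0821)^2 + 10.1831/(1+0.0821)^3 + 13.0039/(1+0.0821)^4 + 16.6059/(1+0.0821)^5 + 21.2058/(1+0.0821)^6 + 680.5304/(1+0.0821)^6 = 478.3830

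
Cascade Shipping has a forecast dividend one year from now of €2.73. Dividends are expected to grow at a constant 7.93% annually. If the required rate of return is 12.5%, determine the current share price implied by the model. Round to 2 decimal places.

€59.74

Gordon growth model: P₀ = D₁/(r − g), with D₁ = 2.73 given directly.
P₀ = 2.7300 / (0.125 − 0.0793) = 2.7300 / 0.0457 = 59.7374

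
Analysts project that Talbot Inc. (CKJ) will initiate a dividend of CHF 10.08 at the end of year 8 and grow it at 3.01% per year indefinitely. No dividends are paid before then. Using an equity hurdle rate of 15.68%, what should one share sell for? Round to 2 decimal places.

Deferred-dividend DDM. At t=7 the remaining stream is a growing perpetuity with first payment D_8 = 10.08.
V_7 = D_8/(r−g) = 10.08/(0.1568−0.0301) = 79.5580
P₀ = V_7/(1+r)^7 = 79.5580/(1+0.1568)^7 = 28.6996

CHF 28.70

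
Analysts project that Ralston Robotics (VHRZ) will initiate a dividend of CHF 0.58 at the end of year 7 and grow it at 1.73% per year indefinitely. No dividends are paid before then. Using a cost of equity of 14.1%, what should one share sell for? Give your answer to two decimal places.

CHF 2.12

Deferred-dividend DDM. At t=6 the remaining stream is a growing perpetuity with first payment D_7 = 0.58.
V_6 = D_7/(r−g) = 0.58/(0.141−0.0173) = 4.6888
P₀ = V_6/(1+r)^6 = 4.6888/(1+0.141)^6 = 2.1249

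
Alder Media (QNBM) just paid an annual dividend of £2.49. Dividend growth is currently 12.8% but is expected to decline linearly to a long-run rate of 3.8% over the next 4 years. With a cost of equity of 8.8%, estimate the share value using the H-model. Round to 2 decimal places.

H-model: P₀ = D₀[(1+g_L) + H(g_S−g_L)]/(r−g_L), with H = 4/2 = 2.
P₀ = 2.49 × [(1+0.038) + 2×(0.128−0.038)] / (0.088−0.038)
   = 2.49 × 1.2180 / 0.05 = 60.6564

£60.66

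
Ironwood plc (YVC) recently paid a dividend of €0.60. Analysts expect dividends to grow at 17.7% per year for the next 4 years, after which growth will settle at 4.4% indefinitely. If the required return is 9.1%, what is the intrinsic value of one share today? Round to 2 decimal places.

€20.97

Two-stage DDM. Project D₁…D_4 at 0.177, terminal growth 0.044, discount at r = 0.091.
D_1 = 0.7062
D_2 = 0.8312
D_3 = 0.9783
D_4 = 1.1515
Terminal value at t=4: TV = D_5/(r−g) = 1.2021/(0.091−0.044) = 25.5776
P₀ = 0.7062/(1+0.091)^1 + 0.8312/(1+0.091)^2 + 0.9783/(1+0.091)^3 + 1.1515/(1+0.091)^4 + 25.5776/(1+0.091)^4 = 20.9652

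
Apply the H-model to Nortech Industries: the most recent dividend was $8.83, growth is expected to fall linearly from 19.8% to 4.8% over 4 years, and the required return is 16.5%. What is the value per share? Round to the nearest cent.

$101.73

H-model: P₀ = D₀[(1+g_L) + H(g_S−g_L)]/(r−g_L), with H = 4/2 = 2.
P₀ = 8.83 × [(1+0.048) + 2×(0.198−0.048)] / (0.165−0.048)
   = 8.83 × 1.3480 / 0.117 = 101.7337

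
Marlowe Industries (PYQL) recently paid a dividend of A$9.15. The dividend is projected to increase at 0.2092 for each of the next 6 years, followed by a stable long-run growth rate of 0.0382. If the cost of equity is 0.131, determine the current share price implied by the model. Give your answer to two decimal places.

Two-stage DDM. Project D₁…D_6 at 0.2092, terminal growth 0.0382, discount at r = 0.131.
D_1 = 11.0642
D_2 = 13.3788
D_3 = 16.1777
D_4 = 19.5620
D_5 = 23.6544
D_6 = 28.6029
Terminal value at t=6: TV = D_7/(r−g) = 29.6955/(0.131−0.0382) = 319.9948
P₀ = 11.0642/(1+0.131)^1 + 13.3788/(1+0.131)^2 + 16.1777/(1+0.131)^3 + 19.5620/(1+0.131)^4 + 23.6544/(1+0.131)^5 + 28.6029/(1+0.131)^6 + 319.9948/(1+0.131)^6 = 222.7129

A$222.71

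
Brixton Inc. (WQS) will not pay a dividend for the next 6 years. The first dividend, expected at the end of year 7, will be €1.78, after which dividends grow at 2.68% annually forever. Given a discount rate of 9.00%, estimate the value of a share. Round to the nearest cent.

Deferred-dividend DDM. At t=6 the remaining stream is a growing perpetuity with first payment D_7 = 1.78.
V_6 = D_7/(r−g) = 1.78/(0.09−0.0268) = 28.1646
P₀ = V_6/(1+r)^6 = 28.1646/(1+0.09)^6 = 16.7936

€16.79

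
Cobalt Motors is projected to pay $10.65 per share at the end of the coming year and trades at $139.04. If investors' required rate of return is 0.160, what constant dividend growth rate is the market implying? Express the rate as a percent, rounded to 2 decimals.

From P₀ = D₁/(r − g), the implied growth is g = r − D₁/P₀.
g = 0.16 − 10.65/139.04 = 0.16 − 0.07660 = 0.08340

8.34%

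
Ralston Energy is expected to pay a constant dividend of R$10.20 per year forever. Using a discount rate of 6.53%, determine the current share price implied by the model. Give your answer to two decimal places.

Zero-growth DDM (perpetuity): P₀ = D/r = 10.20 / 0.0653 = 156.2021

R$156.20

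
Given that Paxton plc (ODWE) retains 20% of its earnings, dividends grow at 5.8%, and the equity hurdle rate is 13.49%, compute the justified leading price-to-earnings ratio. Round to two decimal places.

10.40

Payout ratio b = 1 − 0.20 = 0.80.
Justified leading P/E = b/(r−g) = 0.80/(0.1349−0.058) = 10.4031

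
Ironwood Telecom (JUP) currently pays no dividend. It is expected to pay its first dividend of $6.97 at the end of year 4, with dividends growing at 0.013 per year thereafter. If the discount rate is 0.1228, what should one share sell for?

Deferred-dividend DDM. At t=3 the remaining stream is a growing perpetuity with first payment D_4 = 6.97.
V_3 = D_4/(r−g) = 6.97/(0.1228−0.013) = 63.4791
P₀ = V_3/(1+r)^3 = 63.4791/(1+0.1228)^3 = 44.8459

$44.85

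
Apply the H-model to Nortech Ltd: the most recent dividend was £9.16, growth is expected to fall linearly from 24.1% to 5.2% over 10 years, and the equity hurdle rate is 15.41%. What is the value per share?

£179.16

H-model: P₀ = D₀[(1+g_L) + H(g_S−g_L)]/(r−g_L), with H = 10/2 = 5.
P₀ = 9.16 × [(1+0.052) + 5×(0.241−0.052)] / (0.1541−0.052)
   = 9.16 × 1.9970 / 0.1021 = 179.1628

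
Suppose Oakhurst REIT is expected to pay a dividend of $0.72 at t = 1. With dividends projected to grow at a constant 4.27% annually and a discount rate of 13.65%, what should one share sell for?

$7.68

Gordon growth model: P₀ = D₁/(r − g), with D₁ = 0.72 given directly.
P₀ = 0.7200 / (0.1365 − 0.0427) = 0.7200 / 0.0938 = 7.6759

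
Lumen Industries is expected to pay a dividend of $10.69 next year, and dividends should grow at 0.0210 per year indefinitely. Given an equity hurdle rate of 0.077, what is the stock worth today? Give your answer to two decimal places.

Gordon growth model: P₀ = D₁/(r − g), with D₁ = 10.69 given directly.
P₀ = 10.6900 / (0.077 − 0.021) = 10.6900 / 0.056 = 190.8929

$190.89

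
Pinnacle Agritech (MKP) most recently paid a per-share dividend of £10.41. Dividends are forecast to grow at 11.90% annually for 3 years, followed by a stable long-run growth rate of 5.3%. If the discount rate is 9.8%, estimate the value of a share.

£290.28

Two-stage DDM. Project D₁…D_3 at 0.119, terminal growth 0.053, discount at r = 0.098.
D_1 = 11.6488
D_2 = 13.0350
D_3 = 14.5862
Terminal value at t=3: TV = D_4/(r−g) = 15.3592/(0.098−0.053) = 341.3162
P₀ = 11.6488/(1+0.098)^1 + 13.0350/(1+0.098)^2 + 14.5862/(1+0.098)^3 + 341.3162/(1+0.098)^3 = 290.2796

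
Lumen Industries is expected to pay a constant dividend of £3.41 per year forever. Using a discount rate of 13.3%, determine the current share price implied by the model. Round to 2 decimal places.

£25.64

Zero-growth DDM (perpetuity): P₀ = D/r = 3.41 / 0.133 = 25.6391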